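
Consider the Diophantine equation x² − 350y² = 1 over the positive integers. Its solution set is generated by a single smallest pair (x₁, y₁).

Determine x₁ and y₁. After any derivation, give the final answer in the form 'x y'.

449 24

√350 = [18; 1,2,2,2,1,36, …], period ℓ=6 (even) → k=5
k=0  a_k=18  p_k/q_k = 18/1
k=1  a_k=1  p_k/q_k = 19/1
…
k=3  a_k=2  p_k/q_k = 131/7
k=4  a_k=2  p_k/q_k = 318/17
k=5  a_k=1  p_k/q_k = 449/24
fundamental: x₁=449, y₁=24  (since 201601 − 350·576 = 1)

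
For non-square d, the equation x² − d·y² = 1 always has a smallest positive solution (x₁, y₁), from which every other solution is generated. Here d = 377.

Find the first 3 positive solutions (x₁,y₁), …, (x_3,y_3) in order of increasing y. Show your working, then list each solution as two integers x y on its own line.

233 12
108577 5592
50596649 2605860

√377 → a₀=19, period (2,2,2,38); ℓ=4 even so k=3
i=0: a=19 ⇒ p=19, q=1
…
i=2: a=2 ⇒ p=97, q=5
i=3: a=2 ⇒ p=233, q=12
fundamental: x₁=233, y₁=12  (since 54289 − 377·144 = 1)
(233+12√377)^2 = 108577 + 5592√377
(233+12√377)^3 = 50596649 + 2605860√377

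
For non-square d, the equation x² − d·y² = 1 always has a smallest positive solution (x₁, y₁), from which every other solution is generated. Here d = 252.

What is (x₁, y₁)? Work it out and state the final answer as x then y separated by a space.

127 8

√252 = [15; 1,6,1,30, …], period ℓ=4 (even) → k=3
a_0=15:  p_0=15·1+0=15,  q_0=15·0+1=1
a_1=1:  p_1=1·15+1=16,  q_1=1·1+0=1
a_2=6:  p_2=6·16+15=111,  q_2=6·1+1=7
a_3=1:  p_3=1·111+16=127,  q_3=1·7+1=8
→ (127, 8).  Check: 127²=16129, 252·8²=16128, difference 1.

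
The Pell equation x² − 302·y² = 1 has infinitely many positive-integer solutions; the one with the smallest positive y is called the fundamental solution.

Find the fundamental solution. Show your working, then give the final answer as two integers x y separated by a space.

4276623 246092

d=302: √d = [17; 2,1,1,1,4,…,1,2,34] (ℓ=16, even), read p_15/q_15
k=0  a_k=17  p_k/q_k = 17/1
…
k=7  a_k=1  p_k/q_k = 2068/119
…
k=13  a_k=1  p_k/q_k = 1042237/59974
k=14  a_k=1  p_k/q_k = 1617193/93059
k=15  a_k=2  p_k/q_k = 4276623/246092
→ (4276623, 246092).  Check: 4276623²=18289504284129, 302·246092²=18289504284128, difference 1.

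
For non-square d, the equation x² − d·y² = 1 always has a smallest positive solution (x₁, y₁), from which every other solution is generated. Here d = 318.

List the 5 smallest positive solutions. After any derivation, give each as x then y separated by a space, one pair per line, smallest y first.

d=318: √d = [17; 1,4,1,34] (ℓ=4, even), read p_3/q_3
a_0=17:  p_0=17·1+0=17,  q_0=17·0+1=1
a_1=1:  p_1=1·17+1=18,  q_1=1·1+0=1
a_2=4:  p_2=4·18+17=89,  q_2=4·1+1=5
a_3=1:  p_3=1·89+18=107,  q_3=1·5+1=6
fundamental: x₁=107, y₁=6  (since 11449 − 318·36 = 1)
n=2: (107,6)∘(107,6) = (107·107+318·6·6, 107·6+6·107) = (22897,1284)
n=3: (22897,1284)∘(107,6) = (107·22897+318·6·1284, 107·1284+6·22897) = (4899851,274770)
n=4: (4899851,274770)∘(107,6) = (107·4899851+318·6·274770, 107·274770+6·4899851) = (1048545217,58799496)
n=5: (1048545217,58799496)∘(107,6) = (107·1048545217+318·6·58799496, 107·58799496+6·1048545217) = (224383776587,12582817374)

107 6
22897 1284
4899851 274770
1048545217 58799496
224383776587 12582817374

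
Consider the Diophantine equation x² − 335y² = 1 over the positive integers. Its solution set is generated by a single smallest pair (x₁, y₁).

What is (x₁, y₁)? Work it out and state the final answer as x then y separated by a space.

d=335: √d = [18; 3,3,3,36] (ℓ=4, even), read p_3/q_3
i=0: a=18 ⇒ p=18, q=1
…
i=2: a=3 ⇒ p=183, q=10
i=3: a=3 ⇒ p=604, q=33
fundamental: x₁=604, y₁=33  (since 364816 − 335·1089 = 1)

604 33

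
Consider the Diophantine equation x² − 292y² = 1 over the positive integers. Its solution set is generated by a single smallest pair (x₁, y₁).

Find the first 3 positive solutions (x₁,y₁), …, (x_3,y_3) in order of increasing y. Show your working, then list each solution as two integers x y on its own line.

2281249 133500
10408194000001 609093483000
47487364308614281249 2778987798000400500

[17; 11,2,1,3,8,3,1,2,11,34] for √292; ℓ=10 ⇒ convergent index 9
step 0: (17, 1)  from 17·(1,0) + (0,1)
step 1: (188, 11)  from 11·(17,1) + (1,0)
step 2: (393, 23)  from 2·(188,11) + (17,1)
step 3: (581, 34)  from 1·(393,23) + (188,11)
step 4: (2136, 125)  from 3·(581,34) + (393,23)
step 5: (17669, 1034)  from 8·(2136,125) + (581,34)
step 6: (55143, 3227)  from 3·(17669,1034) + (2136,125)
step 7: (72812, 4261)  from 1·(55143,3227) + (17669,1034)
step 8: (200767, 11749)  from 2·(72812,4261) + (55143,3227)
step 9: (2281249, 133500)  from 11·(200767,11749) + (72812,4261)
fundamental: x₁=2281249, y₁=133500  (since 5204097000001 − 292·17822250000 = 1)
(2281249+133500√292)^2 = 10408194000001 + 609093483000√292
(2281249+133500√292)^3 = 47487364308614281249 + 2778987798000400500√292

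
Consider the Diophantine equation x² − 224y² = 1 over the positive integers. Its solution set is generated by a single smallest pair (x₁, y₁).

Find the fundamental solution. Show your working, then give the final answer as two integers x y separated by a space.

15 1

[14; 1,28] for √224; ℓ=2 ⇒ convergent index 1
i=0: a=14 ⇒ p=14, q=1
i=1: a=1 ⇒ p=15, q=1
→ (15, 1).  Check: 15²=225, 224·1²=224, difference 1.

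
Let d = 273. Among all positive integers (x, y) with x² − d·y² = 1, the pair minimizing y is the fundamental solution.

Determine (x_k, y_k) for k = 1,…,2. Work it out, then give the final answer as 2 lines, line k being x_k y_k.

727 44
1057057 63976

d=273: √d = [16; 1,1,10,1,1,32] (ℓ=6, even), read p_5/q_5
step 0: (16, 1)  from 16·(1,0) + (0,1)
…
step 4: (380, 23)  from 1·(347,21) + (33,2)
step 5: (727, 44)  from 1·(380,23) + (347,21)
→ (727, 44).  Check: 727²=528529, 273·44²=528528, difference 1.
k=2:  x_2 = 727·727+273·44·44 = 1057057,  y_2 = 727·44+44·727 = 63976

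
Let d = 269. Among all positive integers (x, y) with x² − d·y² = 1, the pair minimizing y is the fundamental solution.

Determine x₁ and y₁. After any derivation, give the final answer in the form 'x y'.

√269 = [16; 2,2,32, …], period ℓ=3 (odd) → k=5
i=0: a=16 ⇒ p=16, q=1
i=1: a=2 ⇒ p=33, q=2
i=2: a=2 ⇒ p=82, q=5
i=3: a=32 ⇒ p=2657, q=162
i=4: a=2 ⇒ p=5396, q=329
i=5: a=2 ⇒ p=13449, q=820
(x₁, y₁) = (13449, 820);  13449² − 269·820² = 1 ✓

13449 820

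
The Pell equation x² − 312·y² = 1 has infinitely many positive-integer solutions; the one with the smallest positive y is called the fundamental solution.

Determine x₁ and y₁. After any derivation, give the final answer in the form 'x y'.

√312 → a₀=17, period (1,1,1,34); ℓ=4 even so k=3
i=0: a=17 ⇒ p=17, q=1
i=1: a=1 ⇒ p=18, q=1
i=2: a=1 ⇒ p=35, q=2
i=3: a=1 ⇒ p=53, q=3
fundamental: x₁=53, y₁=3  (since 2809 − 312·9 = 1)

53 3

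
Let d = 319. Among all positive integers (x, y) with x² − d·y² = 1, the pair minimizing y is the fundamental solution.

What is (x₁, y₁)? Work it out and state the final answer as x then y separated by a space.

d=319: √d = [17; 1,6,5,1,4,…,6,1,34] (ℓ=14, even), read p_13/q_13
i=0: a=17 ⇒ p=17, q=1
i=1: a=1 ⇒ p=18, q=1
…
i=3: a=5 ⇒ p=643, q=36
i=4: a=1 ⇒ p=768, q=43
i=5: a=4 ⇒ p=3715, q=208
i=6: a=3 ⇒ p=11913, q=667
i=7: a=1 ⇒ p=15628, q=875
i=8: a=3 ⇒ p=58797, q=3292
i=9: a=4 ⇒ p=250816, q=14043
…
i=11: a=5 ⇒ p=1798881, q=100718
i=12: a=6 ⇒ p=11102899, q=621643
i=13: a=1 ⇒ p=12901780, q=722361
(x₁, y₁) = (12901780, 722361);  12901780² − 319·722361² = 1 ✓

12901780 722361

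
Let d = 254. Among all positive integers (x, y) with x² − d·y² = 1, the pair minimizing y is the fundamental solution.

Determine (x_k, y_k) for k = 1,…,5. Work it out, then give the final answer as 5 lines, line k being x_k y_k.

[15; 1,14,1,30] for √254; ℓ=4 ⇒ convergent index 3
step 0: (15, 1)  from 15·(1,0) + (0,1)
…
step 2: (239, 15)  from 14·(16,1) + (15,1)
step 3: (255, 16)  from 1·(239,15) + (16,1)
fundamental: x₁=255, y₁=16  (since 65025 − 254·256 = 1)
k=2:  x_2 = 255·255+254·16·16 = 130049,  y_2 = 255·16+16·255 = 8160
k=3:  x_3 = 255·130049+254·16·8160 = 66324735,  y_3 = 255·8160+16·130049 = 4161584
k=4:  x_4 = 255·66324735+254·16·4161584 = 33825484801,  y_4 = 255·4161584+16·66324735 = 2122399680
k=5:  x_5 = 255·33825484801+254·16·2122399680 = 17250930923775,  y_5 = 255·2122399680+16·33825484801 = 1082419675216

255 16
130049 8160
66324735 4161584
33825484801 2122399680
17250930923775 1082419675216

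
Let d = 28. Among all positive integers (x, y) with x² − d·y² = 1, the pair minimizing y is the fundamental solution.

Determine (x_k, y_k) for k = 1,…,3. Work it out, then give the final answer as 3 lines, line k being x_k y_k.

√28 = [5; 3,2,3,10, …], period ℓ=4 (even) → k=3
k=0  a_k=5  p_k/q_k = 5/1
…
k=2  a_k=2  p_k/q_k = 37/7
k=3  a_k=3  p_k/q_k = 127/24
→ (127, 24).  Check: 127²=16129, 28·24²=16128, difference 1.
(127+24√28)^2 = 32257 + 6096√28
(127+24√28)^3 = 8193151 + 1548360√28

127 24
32257 6096
8193151 1548360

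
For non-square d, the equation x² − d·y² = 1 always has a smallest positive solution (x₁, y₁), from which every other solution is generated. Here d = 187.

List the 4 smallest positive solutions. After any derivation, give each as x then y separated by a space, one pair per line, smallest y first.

d=187: √d = [13; 1,2,13,2,1,26] (ℓ=6, even), read p_5/q_5
i=0: a=13 ⇒ p=13, q=1
…
i=4: a=2 ⇒ p=1135, q=83
i=5: a=1 ⇒ p=1682, q=123
(x₁, y₁) = (1682, 123);  1682² − 187·123² = 1 ✓
k=2:  x_2 = 1682·1682+187·123·123 = 5658247,  y_2 = 1682·123+123·1682 = 413772
k=3:  x_3 = 1682·5658247+187·123·413772 = 19034341226,  y_3 = 1682·413772+123·5658247 = 1391928885
k=4:  x_4 = 1682·19034341226+187·123·1391928885 = 64031518226017,  y_4 = 1682·1391928885+123·19034341226 = 4682448355368

1682 123
5658247 413772
19034341226 1391928885
64031518226017 4682448355368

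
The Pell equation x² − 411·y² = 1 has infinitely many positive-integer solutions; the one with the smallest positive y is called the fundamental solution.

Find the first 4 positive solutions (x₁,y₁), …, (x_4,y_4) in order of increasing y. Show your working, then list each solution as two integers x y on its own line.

[20; 3,1,1,1,19,1,1,1,3,40] for √411; ℓ=10 ⇒ convergent index 9
step 0: (20, 1)  from 20·(1,0) + (0,1)
step 1: (61, 3)  from 3·(20,1) + (1,0)
step 2: (81, 4)  from 1·(61,3) + (20,1)
step 3: (142, 7)  from 1·(81,4) + (61,3)
step 4: (223, 11)  from 1·(142,7) + (81,4)
…
step 6: (4602, 227)  from 1·(4379,216) + (223,11)
…
step 8: (13583, 670)  from 1·(8981,443) + (4602,227)
step 9: (49730, 2453)  from 3·(13583,670) + (8981,443)
→ (49730, 2453).  Check: 49730²=2473072900, 411·2453²=2473072899, difference 1.
(49730+2453√411)^2 = 4946145799 + 243975380√411
(49730+2453√411)^3 = 491943661118810 + 24265791292347√411
(49730+2453√411)^4 = 48928716529930696801 + 2413475601692857240√411

49730 2453
4946145799 243975380
491943661118810 24265791292347
48928716529930696801 2413475601692857240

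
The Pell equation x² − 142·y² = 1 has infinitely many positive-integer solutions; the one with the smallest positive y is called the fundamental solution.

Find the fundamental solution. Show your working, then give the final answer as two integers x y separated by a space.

143 12

√142 → a₀=11, period (1,10,1,22); ℓ=4 even so k=3
k=0  a_k=11  p_k/q_k = 11/1
…
k=2  a_k=10  p_k/q_k = 131/11
k=3  a_k=1  p_k/q_k = 143/12
fundamental: x₁=143, y₁=12  (since 20449 − 142·144 = 1)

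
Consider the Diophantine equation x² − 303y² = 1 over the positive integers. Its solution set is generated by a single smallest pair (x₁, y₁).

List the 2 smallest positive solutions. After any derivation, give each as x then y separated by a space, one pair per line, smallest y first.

√303 → a₀=17, period (2,2,5,2,2,34); ℓ=6 even so k=5
k=0  a_k=17  p_k/q_k = 17/1
k=1  a_k=2  p_k/q_k = 35/2
…
k=4  a_k=2  p_k/q_k = 1027/59
k=5  a_k=2  p_k/q_k = 2524/145
(x₁, y₁) = (2524, 145);  2524² − 303·145² = 1 ✓
n=2: (2524,145)∘(2524,145) = (2524·2524+303·145·145, 2524·145+145·2524) = (12741151,731960)

2524 145
12741151 731960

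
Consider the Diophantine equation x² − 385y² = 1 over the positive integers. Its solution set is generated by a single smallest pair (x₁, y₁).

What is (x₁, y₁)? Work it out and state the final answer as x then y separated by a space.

d=385: √d = [19; 1,1,1,1,1,…,1,1,38] (ℓ=16, even), read p_15/q_15
i=0: a=19 ⇒ p=19, q=1
i=1: a=1 ⇒ p=20, q=1
…
i=3: a=1 ⇒ p=59, q=3
i=4: a=1 ⇒ p=98, q=5
i=5: a=1 ⇒ p=157, q=8
i=6: a=3 ⇒ p=569, q=29
i=7: a=1 ⇒ p=726, q=37
i=8: a=2 ⇒ p=2021, q=103
i=9: a=1 ⇒ p=2747, q=140
i=10: a=3 ⇒ p=10262, q=523
i=11: a=1 ⇒ p=13009, q=663
i=12: a=1 ⇒ p=23271, q=1186
i=13: a=1 ⇒ p=36280, q=1849
i=14: a=1 ⇒ p=59551, q=3035
i=15: a=1 ⇒ p=95831, q=4884
(x₁, y₁) = (95831, 4884);  95831² − 385·4884² = 1 ✓

95831 4884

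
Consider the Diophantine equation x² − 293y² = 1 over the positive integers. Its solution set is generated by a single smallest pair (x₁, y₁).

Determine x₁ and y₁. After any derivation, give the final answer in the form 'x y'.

12320649 719780

d=293: √d = [17; 8,1,1,8,34] (ℓ=5, odd), read p_9/q_9
k=0  a_k=17  p_k/q_k = 17/1
k=1  a_k=8  p_k/q_k = 137/8
…
k=3  a_k=1  p_k/q_k = 291/17
…
k=5  a_k=34  p_k/q_k = 84679/4947
k=6  a_k=8  p_k/q_k = 679914/39721
k=7  a_k=1  p_k/q_k = 764593/44668
k=8  a_k=1  p_k/q_k = 1444507/84389
k=9  a_k=8  p_k/q_k = 12320649/719780
(x₁, y₁) = (12320649, 719780);  12320649² − 293·719780² = 1 ✓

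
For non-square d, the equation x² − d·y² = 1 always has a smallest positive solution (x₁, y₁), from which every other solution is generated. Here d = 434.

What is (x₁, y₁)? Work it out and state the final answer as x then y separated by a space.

d=434: √d = [20; 1,4,1,40] (ℓ=4, even), read p_3/q_3
k=0  a_k=20  p_k/q_k = 20/1
k=1  a_k=1  p_k/q_k = 21/1
k=2  a_k=4  p_k/q_k = 104/5
k=3  a_k=1  p_k/q_k = 125/6
(x₁, y₁) = (125, 6);  125² − 434·6² = 1 ✓

125 6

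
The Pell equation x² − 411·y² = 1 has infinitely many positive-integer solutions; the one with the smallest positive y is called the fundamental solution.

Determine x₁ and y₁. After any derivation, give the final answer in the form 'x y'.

√411 = [20; 3,1,1,1,19,1,1,1,3,40, …], period ℓ=10 (even) → k=9
i=0: a=20 ⇒ p=20, q=1
…
i=2: a=1 ⇒ p=81, q=4
…
i=4: a=1 ⇒ p=223, q=11
i=5: a=19 ⇒ p=4379, q=216
…
i=7: a=1 ⇒ p=8981, q=443
i=8: a=1 ⇒ p=13583, q=670
i=9: a=3 ⇒ p=49730, q=2453
→ (49730, 2453).  Check: 49730²=2473072900, 411·2453²=2473072899, difference 1.

49730 2453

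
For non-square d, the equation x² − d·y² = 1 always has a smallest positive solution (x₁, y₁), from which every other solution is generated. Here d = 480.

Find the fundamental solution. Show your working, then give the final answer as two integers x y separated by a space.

d=480: √d = [21; 1,9,1,42] (ℓ=4, even), read p_3/q_3
a_0=21:  p_0=21·1+0=21,  q_0=21·0+1=1
…
a_2=9:  p_2=9·22+21=219,  q_2=9·1+1=10
a_3=1:  p_3=1·219+22=241,  q_3=1·10+1=11
fundamental: x₁=241, y₁=11  (since 58081 − 480·121 = 1)

241 11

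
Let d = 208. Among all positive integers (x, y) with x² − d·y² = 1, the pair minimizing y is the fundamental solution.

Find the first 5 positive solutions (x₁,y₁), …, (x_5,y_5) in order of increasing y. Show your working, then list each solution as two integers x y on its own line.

649 45
842401 58410
1093435849 75816135
1419278889601 98409284820
1842222905266249 127735175880225

d=208: √d = [14; 2,2,1,2,2,28] (ℓ=6, even), read p_5/q_5
k=0  a_k=14  p_k/q_k = 14/1
…
k=3  a_k=1  p_k/q_k = 101/7
k=4  a_k=2  p_k/q_k = 274/19
k=5  a_k=2  p_k/q_k = 649/45
(x₁, y₁) = (649, 45);  649² − 208·45² = 1 ✓
(x_2, y_2) = (649·649 + 208·45·45, 649·45 + 45·649) = (842401, 58410)
(x_3, y_3) = (649·842401 + 208·45·58410, 649·58410 + 45·842401) = (1093435849, 75816135)
(x_4, y_4) = (649·1093435849 + 208·45·75816135, 649·75816135 + 45·1093435849) = (1419278889601, 98409284820)
(x_5, y_5) = (649·1419278889601 + 208·45·98409284820, 649·98409284820 + 45·1419278889601) = (1842222905266249, 127735175880225)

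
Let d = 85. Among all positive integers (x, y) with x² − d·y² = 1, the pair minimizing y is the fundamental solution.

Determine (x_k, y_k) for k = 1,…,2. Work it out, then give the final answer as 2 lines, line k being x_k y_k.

285769 30996
163327842721 17715391848

d=85: √d = [9; 4,1,1,4,18] (ℓ=5, odd), read p_9/q_9
k=0  a_k=9  p_k/q_k = 9/1
k=1  a_k=4  p_k/q_k = 37/4
k=2  a_k=1  p_k/q_k = 46/5
…
k=4  a_k=4  p_k/q_k = 378/41
k=5  a_k=18  p_k/q_k = 6887/747
…
k=7  a_k=1  p_k/q_k = 34813/3776
k=8  a_k=1  p_k/q_k = 62739/6805
k=9  a_k=4  p_k/q_k = 285769/30996
(x₁, y₁) = (285769, 30996);  285769² − 85·30996² = 1 ✓
(285769+30996√85)^2 = 163327842721 + 17715391848√85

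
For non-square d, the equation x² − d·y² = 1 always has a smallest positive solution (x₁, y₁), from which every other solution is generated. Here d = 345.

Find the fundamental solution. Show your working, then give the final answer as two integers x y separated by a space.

6761 364

√345 = [18; 1,1,2,1,6,1,2,1,1,36, …], period ℓ=10 (even) → k=9
step 0: (18, 1)  from 18·(1,0) + (0,1)
step 1: (19, 1)  from 1·(18,1) + (1,0)
…
step 3: (93, 5)  from 2·(37,2) + (19,1)
step 4: (130, 7)  from 1·(93,5) + (37,2)
step 5: (873, 47)  from 6·(130,7) + (93,5)
…
step 8: (3882, 209)  from 1·(2879,155) + (1003,54)
step 9: (6761, 364)  from 1·(3882,209) + (2879,155)
(x₁, y₁) = (6761, 364);  6761² − 345·364² = 1 ✓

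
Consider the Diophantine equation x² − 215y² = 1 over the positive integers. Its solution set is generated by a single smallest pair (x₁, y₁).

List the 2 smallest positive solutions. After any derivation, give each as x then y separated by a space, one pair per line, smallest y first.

√215 = [14; 1,1,1,28, …], period ℓ=4 (even) → k=3
k=0  a_k=14  p_k/q_k = 14/1
k=1  a_k=1  p_k/q_k = 15/1
k=2  a_k=1  p_k/q_k = 29/2
k=3  a_k=1  p_k/q_k = 44/3
→ (44, 3).  Check: 44²=1936, 215·3²=1935, difference 1.
(x_2, y_2) = (44·44 + 215·3·3, 44·3 + 3·44) = (3871, 264)

44 3
3871 264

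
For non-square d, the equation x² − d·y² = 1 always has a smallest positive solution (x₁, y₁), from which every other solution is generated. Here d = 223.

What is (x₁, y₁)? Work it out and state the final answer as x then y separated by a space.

224 15

√223 → a₀=14, period (1,13,1,28); ℓ=4 even so k=3
step 0: (14, 1)  from 14·(1,0) + (0,1)
step 1: (15, 1)  from 1·(14,1) + (1,0)
step 2: (209, 14)  from 13·(15,1) + (14,1)
step 3: (224, 15)  from 1·(209,14) + (15,1)
→ (224, 15).  Check: 224²=50176, 223·15²=50175, difference 1.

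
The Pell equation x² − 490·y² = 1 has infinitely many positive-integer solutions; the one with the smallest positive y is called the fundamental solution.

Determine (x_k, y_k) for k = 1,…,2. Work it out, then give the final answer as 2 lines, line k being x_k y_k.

1039681 46968
2161873163521 97663474416

d=490: √d = [22; 7,2,1,4,4,4,1,2,7,44] (ℓ=10, even), read p_9/q_9
i=0: a=22 ⇒ p=22, q=1
…
i=3: a=1 ⇒ p=487, q=22
…
i=5: a=4 ⇒ p=9607, q=434
i=6: a=4 ⇒ p=40708, q=1839
…
i=8: a=2 ⇒ p=141338, q=6385
i=9: a=7 ⇒ p=1039681, q=46968
→ (1039681, 46968).  Check: 1039681²=1080936581761, 490·46968²=1080936581760, difference 1.
(x_2, y_2) = (1039681·1039681 + 490·46968·46968, 1039681·46968 + 46968·1039681) = (2161873163521, 97663474416)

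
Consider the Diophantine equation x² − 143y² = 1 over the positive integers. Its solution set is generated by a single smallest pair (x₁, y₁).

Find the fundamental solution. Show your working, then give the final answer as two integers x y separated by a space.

√143 → a₀=11, period (1,22); ℓ=2 even so k=1
a_0=11:  p_0=11·1+0=11,  q_0=11·0+1=1
a_1=1:  p_1=1·11+1=12,  q_1=1·1+0=1
(x₁, y₁) = (12, 1);  12² − 143·1² = 1 ✓

12 1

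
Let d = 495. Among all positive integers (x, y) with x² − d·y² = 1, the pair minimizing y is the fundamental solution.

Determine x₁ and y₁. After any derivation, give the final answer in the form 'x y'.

89 4

√495 = [22; 4,44, …], period ℓ=2 (even) → k=1
step 0: (22, 1)  from 22·(1,0) + (0,1)
step 1: (89, 4)  from 4·(22,1) + (1,0)
→ (89, 4).  Check: 89²=7921, 495·4²=7920, difference 1.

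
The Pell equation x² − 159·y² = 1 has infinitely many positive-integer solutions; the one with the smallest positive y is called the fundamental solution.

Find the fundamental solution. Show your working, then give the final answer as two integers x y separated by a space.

[12; 1,1,1,1,3,1,1,1,1,24] for √159; ℓ=10 ⇒ convergent index 9
k=0  a_k=12  p_k/q_k = 12/1
k=1  a_k=1  p_k/q_k = 13/1
k=2  a_k=1  p_k/q_k = 25/2
…
k=4  a_k=1  p_k/q_k = 63/5
k=5  a_k=3  p_k/q_k = 227/18
…
k=7  a_k=1  p_k/q_k = 517/41
k=8  a_k=1  p_k/q_k = 807/64
k=9  a_k=1  p_k/q_k = 1324/105
fundamental: x₁=1324, y₁=105  (since 1752976 − 159·11025 = 1)

1324 105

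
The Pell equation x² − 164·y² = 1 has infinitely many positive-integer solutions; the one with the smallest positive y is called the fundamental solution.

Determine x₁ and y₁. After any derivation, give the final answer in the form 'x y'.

d=164: √d = [12; 1,4,6,4,1,24] (ℓ=6, even), read p_5/q_5
k=0  a_k=12  p_k/q_k = 12/1
…
k=4  a_k=4  p_k/q_k = 1652/129
k=5  a_k=1  p_k/q_k = 2049/160
(x₁, y₁) = (2049, 160);  2049² − 164·160² = 1 ✓

2049 160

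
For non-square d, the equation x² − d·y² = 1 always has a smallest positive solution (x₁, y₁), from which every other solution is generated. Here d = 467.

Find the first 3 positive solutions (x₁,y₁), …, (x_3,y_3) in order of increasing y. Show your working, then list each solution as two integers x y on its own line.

√467 = [21; 1,1,1,1,3,…,1,1,42, …], period ℓ=14 (even) → k=13
i=0: a=21 ⇒ p=21, q=1
i=1: a=1 ⇒ p=22, q=1
i=2: a=1 ⇒ p=43, q=2
i=3: a=1 ⇒ p=65, q=3
…
i=9: a=3 ⇒ p=275465, q=12747
…
i=11: a=1 ⇒ p=633697, q=29324
i=12: a=1 ⇒ p=991929, q=45901
i=13: a=1 ⇒ p=1625626, q=75225
→ (1625626, 75225).  Check: 1625626²=2642659891876, 467·75225²=2642659891875, difference 1.
(x_2, y_2) = (1625626·1625626 + 467·75225·75225, 1625626·75225 + 75225·1625626) = (5285319783751, 244575431700)
(x_3, y_3) = (1625626·5285319783751 + 467·75225·244575431700, 1625626·244575431700 + 75225·5285319783751) = (17183906517558380626, 795176361465413175)

1625626 75225
5285319783751 244575431700
17183906517558380626 795176361465413175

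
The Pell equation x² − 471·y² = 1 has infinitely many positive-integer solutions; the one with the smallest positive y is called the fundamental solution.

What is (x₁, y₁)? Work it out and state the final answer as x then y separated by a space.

√471 = [21; 1,2,2,1,3,…,2,1,42, …], period ℓ=14 (even) → k=13
a_0=21:  p_0=21·1+0=21,  q_0=21·0+1=1
…
a_3=2:  p_3=2·65+22=152,  q_3=2·3+1=7
…
a_5=3:  p_5=3·217+152=803,  q_5=3·10+7=37
…
a_8=4:  p_8=4·48809+3429=198665,  q_8=4·2249+158=9154
…
a_10=1:  p_10=1·644804+198665=843469,  q_10=1·29711+9154=38865
…
a_12=2:  p_12=2·2331742+843469=5506953,  q_12=2·107441+38865=253747
a_13=1:  p_13=1·5506953+2331742=7838695,  q_13=1·253747+107441=361188
(x₁, y₁) = (7838695, 361188);  7838695² − 471·361188² = 1 ✓

7838695 361188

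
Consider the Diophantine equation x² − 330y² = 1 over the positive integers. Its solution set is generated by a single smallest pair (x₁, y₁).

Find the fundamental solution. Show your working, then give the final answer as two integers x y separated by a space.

d=330: √d = [18; 6,36] (ℓ=2, even), read p_1/q_1
step 0: (18, 1)  from 18·(1,0) + (0,1)
step 1: (109, 6)  from 6·(18,1) + (1,0)
fundamental: x₁=109, y₁=6  (since 11881 − 330·36 = 1)

109 6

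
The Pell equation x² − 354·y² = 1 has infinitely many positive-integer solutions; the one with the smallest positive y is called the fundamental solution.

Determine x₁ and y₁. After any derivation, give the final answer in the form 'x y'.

258065 13716

d=354: √d = [18; 1,4,2,2,18,2,2,4,1,36] (ℓ=10, even), read p_9/q_9
i=0: a=18 ⇒ p=18, q=1
…
i=2: a=4 ⇒ p=94, q=5
i=3: a=2 ⇒ p=207, q=11
i=4: a=2 ⇒ p=508, q=27
…
i=7: a=2 ⇒ p=47771, q=2539
i=8: a=4 ⇒ p=210294, q=11177
i=9: a=1 ⇒ p=258065, q=13716
→ (258065, 13716).  Check: 258065²=66597544225, 354·13716²=66597544224, difference 1.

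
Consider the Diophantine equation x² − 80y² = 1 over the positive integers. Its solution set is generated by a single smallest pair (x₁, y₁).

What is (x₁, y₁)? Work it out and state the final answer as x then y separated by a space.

9 1

√80 → a₀=8, period (1,16); ℓ=2 even so k=1
a_0=8:  p_0=8·1+0=8,  q_0=8·0+1=1
a_1=1:  p_1=1·8+1=9,  q_1=1·1+0=1
fundamental: x₁=9, y₁=1  (since 81 − 80·1 = 1)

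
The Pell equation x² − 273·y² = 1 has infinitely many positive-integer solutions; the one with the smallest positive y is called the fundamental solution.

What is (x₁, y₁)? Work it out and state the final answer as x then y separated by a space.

727 44

√273 = [16; 1,1,10,1,1,32, …], period ℓ=6 (even) → k=5
k=0  a_k=16  p_k/q_k = 16/1
…
k=4  a_k=1  p_k/q_k = 380/23
k=5  a_k=1  p_k/q_k = 727/44
→ (727, 44).  Check: 727²=528529, 273·44²=528528, difference 1.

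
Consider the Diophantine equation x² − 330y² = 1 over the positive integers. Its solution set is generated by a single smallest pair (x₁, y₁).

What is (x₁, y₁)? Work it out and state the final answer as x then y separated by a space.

109 6

[18; 6,36] for √330; ℓ=2 ⇒ convergent index 1
step 0: (18, 1)  from 18·(1,0) + (0,1)
step 1: (109, 6)  from 6·(18,1) + (1,0)
(x₁, y₁) = (109, 6);  109² − 330·6² = 1 ✓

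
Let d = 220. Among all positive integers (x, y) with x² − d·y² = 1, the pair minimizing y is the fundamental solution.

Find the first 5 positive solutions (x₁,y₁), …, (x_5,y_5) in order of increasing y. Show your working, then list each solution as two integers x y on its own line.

d=220: √d = [14; 1,4,1,28] (ℓ=4, even), read p_3/q_3
step 0: (14, 1)  from 14·(1,0) + (0,1)
…
step 2: (74, 5)  from 4·(15,1) + (14,1)
step 3: (89, 6)  from 1·(74,5) + (15,1)
fundamental: x₁=89, y₁=6  (since 7921 − 220·36 = 1)
(x_2, y_2) = (89·89 + 220·6·6, 89·6 + 6·89) = (15841, 1068)
(x_3, y_3) = (89·15841 + 220·6·1068, 89·1068 + 6·15841) = (2819609, 190098)
(x_4, y_4) = (89·2819609 + 220·6·190098, 89·190098 + 6·2819609) = (501874561, 33836376)
(x_5, y_5) = (89·501874561 + 220·6·33836376, 89·33836376 + 6·501874561) = (89330852249, 6022684830)

89 6
15841 1068
2819609 190098
501874561 33836376
89330852249 6022684830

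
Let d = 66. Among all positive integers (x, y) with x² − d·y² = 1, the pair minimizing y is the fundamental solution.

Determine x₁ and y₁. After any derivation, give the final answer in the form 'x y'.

√66 = [8; 8,16, …], period ℓ=2 (even) → k=1
a_0=8:  p_0=8·1+0=8,  q_0=8·0+1=1
a_1=8:  p_1=8·8+1=65,  q_1=8·1+0=8
→ (65, 8).  Check: 65²=4225, 66·8²=4224, difference 1.

65 8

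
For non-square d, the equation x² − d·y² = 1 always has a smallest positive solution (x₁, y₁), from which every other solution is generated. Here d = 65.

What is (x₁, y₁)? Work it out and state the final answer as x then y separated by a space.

√65 = [8; 16, …], period ℓ=1 (odd) → k=1
a_0=8:  p_0=8·1+0=8,  q_0=8·0+1=1
a_1=16:  p_1=16·8+1=129,  q_1=16·1+0=16
→ (129, 16).  Check: 129²=16641, 65·16²=16640, difference 1.

129 16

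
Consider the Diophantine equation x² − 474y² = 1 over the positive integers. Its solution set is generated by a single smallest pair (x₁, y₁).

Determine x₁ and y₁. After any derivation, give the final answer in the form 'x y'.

[21; 1,3,2,1,1,…,3,1,42] for √474; ℓ=14 ⇒ convergent index 13
a_0=21:  p_0=21·1+0=21,  q_0=21·0+1=1
…
a_2=3:  p_2=3·22+21=87,  q_2=3·1+1=4
a_3=2:  p_3=2·87+22=196,  q_3=2·4+1=9
a_4=1:  p_4=1·196+87=283,  q_4=1·9+4=13
…
a_12=3:  p_12=3·44218+16677=149331,  q_12=3·2031+766=6859
a_13=1:  p_13=1·149331+44218=193549,  q_13=1·6859+2031=8890
fundamental: x₁=193549, y₁=8890  (since 37461215401 − 474·79032100 = 1)

193549 8890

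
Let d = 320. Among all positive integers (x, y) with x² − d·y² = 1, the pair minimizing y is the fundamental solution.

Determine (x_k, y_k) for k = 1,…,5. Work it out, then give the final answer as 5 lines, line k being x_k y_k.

161 9
51841 2898
16692641 933147
5374978561 300470436
1730726404001 96750547245

[17; 1,7,1,34] for √320; ℓ=4 ⇒ convergent index 3
a_0=17:  p_0=17·1+0=17,  q_0=17·0+1=1
…
a_2=7:  p_2=7·18+17=143,  q_2=7·1+1=8
a_3=1:  p_3=1·143+18=161,  q_3=1·8+1=9
fundamental: x₁=161, y₁=9  (since 25921 − 320·81 = 1)
(x_2, y_2) = (161·161 + 320·9·9, 161·9 + 9·161) = (51841, 2898)
(x_3, y_3) = (161·51841 + 320·9·2898, 161·2898 + 9·51841) = (16692641, 933147)
(x_4, y_4) = (161·16692641 + 320·9·933147, 161·933147 + 9·16692641) = (5374978561, 300470436)
(x_5, y_5) = (161·5374978561 + 320·9·300470436, 161·300470436 + 9·5374978561) = (1730726404001, 96750547245)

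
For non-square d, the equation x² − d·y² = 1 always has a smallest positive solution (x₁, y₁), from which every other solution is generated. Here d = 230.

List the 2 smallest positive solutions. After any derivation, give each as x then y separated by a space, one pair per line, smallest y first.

d=230: √d = [15; 6,30] (ℓ=2, even), read p_1/q_1
step 0: (15, 1)  from 15·(1,0) + (0,1)
step 1: (91, 6)  from 6·(15,1) + (1,0)
→ (91, 6).  Check: 91²=8281, 230·6²=8280, difference 1.
(91+6√230)^2 = 16561 + 1092√230

91 6
16561 1092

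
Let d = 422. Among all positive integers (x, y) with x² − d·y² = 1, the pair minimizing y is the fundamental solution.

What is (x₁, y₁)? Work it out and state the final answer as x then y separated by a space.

√422 → a₀=20, period (1,1,5,2,1,…,1,1,40); ℓ=14 even so k=13
step 0: (20, 1)  from 20·(1,0) + (0,1)
step 1: (21, 1)  from 1·(20,1) + (1,0)
step 2: (41, 2)  from 1·(21,1) + (20,1)
…
step 5: (719, 35)  from 1·(493,24) + (226,11)
…
step 12: (3810680, 185501)  from 1·(3211821,156349) + (598859,29152)
step 13: (7022501, 341850)  from 1·(3810680,185501) + (3211821,156349)
(x₁, y₁) = (7022501, 341850);  7022501² − 422·341850² = 1 ✓

7022501 341850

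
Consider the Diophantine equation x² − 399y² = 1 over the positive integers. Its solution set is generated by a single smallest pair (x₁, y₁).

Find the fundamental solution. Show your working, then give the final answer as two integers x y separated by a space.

20 1

d=399: √d = [19; 1,38] (ℓ=2, even), read p_1/q_1
i=0: a=19 ⇒ p=19, q=1
i=1: a=1 ⇒ p=20, q=1
→ (20, 1).  Check: 20²=400, 399·1²=399, difference 1.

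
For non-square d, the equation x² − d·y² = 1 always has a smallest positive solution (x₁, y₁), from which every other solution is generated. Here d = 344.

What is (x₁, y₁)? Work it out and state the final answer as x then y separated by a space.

10405 561

[18; 1,1,4,1,3,1,4,1,1,36] for √344; ℓ=10 ⇒ convergent index 9
step 0: (18, 1)  from 18·(1,0) + (0,1)
…
step 3: (167, 9)  from 4·(37,2) + (19,1)
…
step 5: (779, 42)  from 3·(204,11) + (167,9)
step 6: (983, 53)  from 1·(779,42) + (204,11)
…
step 8: (5694, 307)  from 1·(4711,254) + (983,53)
step 9: (10405, 561)  from 1·(5694,307) + (4711,254)
→ (10405, 561).  Check: 10405²=108264025, 344·561²=108264024, difference 1.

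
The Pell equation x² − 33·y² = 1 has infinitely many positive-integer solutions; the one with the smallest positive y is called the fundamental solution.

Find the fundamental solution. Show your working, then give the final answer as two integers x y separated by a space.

√33 → a₀=5, period (1,2,1,10); ℓ=4 even so k=3
i=0: a=5 ⇒ p=5, q=1
…
i=2: a=2 ⇒ p=17, q=3
i=3: a=1 ⇒ p=23, q=4
(x₁, y₁) = (23, 4);  23² − 33·4² = 1 ✓

23 4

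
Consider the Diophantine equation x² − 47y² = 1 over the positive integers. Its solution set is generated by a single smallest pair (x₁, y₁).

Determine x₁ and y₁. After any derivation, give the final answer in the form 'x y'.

48 7

[6; 1,5,1,12] for √47; ℓ=4 ⇒ convergent index 3
i=0: a=6 ⇒ p=6, q=1
i=1: a=1 ⇒ p=7, q=1
i=2: a=5 ⇒ p=41, q=6
i=3: a=1 ⇒ p=48, q=7
(x₁, y₁) = (48, 7);  48² − 47·7² = 1 ✓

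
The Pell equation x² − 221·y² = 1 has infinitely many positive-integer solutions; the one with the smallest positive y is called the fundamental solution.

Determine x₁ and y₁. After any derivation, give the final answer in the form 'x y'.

[14; 1,6,2,6,1,28] for √221; ℓ=6 ⇒ convergent index 5
k=0  a_k=14  p_k/q_k = 14/1
k=1  a_k=1  p_k/q_k = 15/1
k=2  a_k=6  p_k/q_k = 104/7
k=3  a_k=2  p_k/q_k = 223/15
k=4  a_k=6  p_k/q_k = 1442/97
k=5  a_k=1  p_k/q_k = 1665/112
→ (1665, 112).  Check: 1665²=2772225, 221·112²=2772224, difference 1.

1665 112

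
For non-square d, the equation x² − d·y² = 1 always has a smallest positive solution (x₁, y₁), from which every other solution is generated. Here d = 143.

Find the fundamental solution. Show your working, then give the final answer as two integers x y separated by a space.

[11; 1,22] for √143; ℓ=2 ⇒ convergent index 1
i=0: a=11 ⇒ p=11, q=1
i=1: a=1 ⇒ p=12, q=1
(x₁, y₁) = (12, 1);  12² − 143·1² = 1 ✓

12 1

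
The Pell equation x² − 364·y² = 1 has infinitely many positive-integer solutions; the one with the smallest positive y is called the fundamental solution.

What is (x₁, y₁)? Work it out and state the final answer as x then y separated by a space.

4954951 259710

√364 → a₀=19, period (12,1,2,3,1,8,1,3,2,1,12,38); ℓ=12 even so k=11
k=0  a_k=19  p_k/q_k = 19/1
k=1  a_k=12  p_k/q_k = 229/12
…
k=7  a_k=1  p_k/q_k = 30755/1612
…
k=10  a_k=1  p_k/q_k = 390371/20461
k=11  a_k=12  p_k/q_k = 4954951/259710
fundamental: x₁=4954951, y₁=259710  (since 24551539412401 − 364·67449284100 = 1)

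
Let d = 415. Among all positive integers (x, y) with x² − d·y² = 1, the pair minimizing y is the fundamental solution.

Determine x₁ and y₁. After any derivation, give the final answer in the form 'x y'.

18412804 903849

√415 = [20; 2,1,2,4,6,…,1,2,40, …], period ℓ=16 (even) → k=15
step 0: (20, 1)  from 20·(1,0) + (0,1)
step 1: (41, 2)  from 2·(20,1) + (1,0)
step 2: (61, 3)  from 1·(41,2) + (20,1)
…
step 6: (5154, 253)  from 1·(4441,218) + (713,35)
step 7: (9595, 471)  from 1·(5154,253) + (4441,218)
step 8: (33939, 1666)  from 3·(9595,471) + (5154,253)
step 9: (43534, 2137)  from 1·(33939,1666) + (9595,471)
step 10: (77473, 3803)  from 1·(43534,2137) + (33939,1666)
step 11: (508372, 24955)  from 6·(77473,3803) + (43534,2137)
step 12: (2110961, 103623)  from 4·(508372,24955) + (77473,3803)
step 13: (4730294, 232201)  from 2·(2110961,103623) + (508372,24955)
step 14: (6841255, 335824)  from 1·(4730294,232201) + (2110961,103623)
step 15: (18412804, 903849)  from 2·(6841255,335824) + (4730294,232201)
→ (18412804, 903849).  Check: 18412804²=339031351142416, 415·903849²=339031351142415, difference 1.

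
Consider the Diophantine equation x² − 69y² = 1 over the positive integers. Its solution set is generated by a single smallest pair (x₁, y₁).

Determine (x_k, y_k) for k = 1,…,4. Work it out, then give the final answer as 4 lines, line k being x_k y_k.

d=69: √d = [8; 3,3,1,4,1,3,3,16] (ℓ=8, even), read p_7/q_7
a_0=8:  p_0=8·1+0=8,  q_0=8·0+1=1
a_1=3:  p_1=3·8+1=25,  q_1=3·1+0=3
a_2=3:  p_2=3·25+8=83,  q_2=3·3+1=10
…
a_6=3:  p_6=3·623+515=2384,  q_6=3·75+62=287
a_7=3:  p_7=3·2384+623=7775,  q_7=3·287+75=936
→ (7775, 936).  Check: 7775²=60450625, 69·936²=60450624, difference 1.
(x_2, y_2) = (7775·7775 + 69·936·936, 7775·936 + 936·7775) = (120901249, 14554800)
(x_3, y_3) = (7775·120901249 + 69·936·14554800, 7775·14554800 + 936·120901249) = (1880014414175, 226327139064)
(x_4, y_4) = (7775·1880014414175 + 69·936·226327139064, 7775·226327139064 + 936·1880014414175) = (29234224019520001, 3519386997890400)

7775 936
120901249 14554800
1880014414175 226327139064
29234224019520001 3519386997890400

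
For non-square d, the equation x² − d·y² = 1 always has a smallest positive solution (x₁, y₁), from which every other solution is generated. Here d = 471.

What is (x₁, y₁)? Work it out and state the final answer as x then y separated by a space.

7838695 361188

√471 → a₀=21, period (1,2,2,1,3,…,2,1,42); ℓ=14 even so k=13
a_0=21:  p_0=21·1+0=21,  q_0=21·0+1=1
a_1=1:  p_1=1·21+1=22,  q_1=1·1+0=1
a_2=2:  p_2=2·22+21=65,  q_2=2·1+1=3
…
a_5=3:  p_5=3·217+152=803,  q_5=3·10+7=37
a_6=4:  p_6=4·803+217=3429,  q_6=4·37+10=158
a_7=14:  p_7=14·3429+803=48809,  q_7=14·158+37=2249
a_8=4:  p_8=4·48809+3429=198665,  q_8=4·2249+158=9154
…
a_12=2:  p_12=2·2331742+843469=5506953,  q_12=2·107441+38865=253747
a_13=1:  p_13=1·5506953+2331742=7838695,  q_13=1·253747+107441=361188
fundamental: x₁=7838695, y₁=361188  (since 61445139303025 − 471·130456771344 = 1)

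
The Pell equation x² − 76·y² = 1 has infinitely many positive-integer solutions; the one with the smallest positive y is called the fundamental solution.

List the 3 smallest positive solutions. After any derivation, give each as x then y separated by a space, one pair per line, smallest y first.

d=76: √d = [8; 1,2,1,1,5,4,5,1,1,2,1,16] (ℓ=12, even), read p_11/q_11
a_0=8:  p_0=8·1+0=8,  q_0=8·0+1=1
…
a_3=1:  p_3=1·26+9=35,  q_3=1·3+1=4
a_4=1:  p_4=1·35+26=61,  q_4=1·4+3=7
a_5=5:  p_5=5·61+35=340,  q_5=5·7+4=39
…
a_7=5:  p_7=5·1421+340=7445,  q_7=5·163+39=854
a_8=1:  p_8=1·7445+1421=8866,  q_8=1·854+163=1017
a_9=1:  p_9=1·8866+7445=16311,  q_9=1·1017+854=1871
a_10=2:  p_10=2·16311+8866=41488,  q_10=2·1871+1017=4759
a_11=1:  p_11=1·41488+16311=57799,  q_11=1·4759+1871=6630
fundamental: x₁=57799, y₁=6630  (since 3340724401 − 76·43956900 = 1)
(57799+6630√76)^2 = 6681448801 + 766414740√76
(57799+6630√76)^3 = 772362118440199 + 88596011107890√76

57799 6630
6681448801 766414740
772362118440199 88596011107890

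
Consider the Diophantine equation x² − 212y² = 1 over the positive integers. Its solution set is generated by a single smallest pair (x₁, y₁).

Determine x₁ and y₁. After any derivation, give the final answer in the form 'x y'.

d=212: √d = [14; 1,1,3,1,1,…,1,1,28] (ℓ=14, even), read p_13/q_13
a_0=14:  p_0=14·1+0=14,  q_0=14·0+1=1
a_1=1:  p_1=1·14+1=15,  q_1=1·1+0=1
a_2=1:  p_2=1·15+14=29,  q_2=1·1+1=2
a_3=3:  p_3=3·29+15=102,  q_3=3·2+1=7
a_4=1:  p_4=1·102+29=131,  q_4=1·7+2=9
…
a_7=6:  p_7=6·364+233=2417,  q_7=6·25+16=166
a_8=1:  p_8=1·2417+364=2781,  q_8=1·166+25=191
a_9=1:  p_9=1·2781+2417=5198,  q_9=1·191+166=357
…
a_11=3:  p_11=3·7979+5198=29135,  q_11=3·548+357=2001
a_12=1:  p_12=1·29135+7979=37114,  q_12=1·2001+548=2549
a_13=1:  p_13=1·37114+29135=66249,  q_13=1·2549+2001=4550
fundamental: x₁=66249, y₁=4550  (since 4388930001 − 212·20702500 = 1)

66249 4550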